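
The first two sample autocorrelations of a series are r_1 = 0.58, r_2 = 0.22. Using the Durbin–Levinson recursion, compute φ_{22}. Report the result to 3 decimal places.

φ_{22} = (r_2 − r_1²) / (1 − r_1²)
r_1² = (0.58)² = 0.3364
Numerator = 0.22 − 0.3364 = -0.1164; denominator = 1 − 0.3364 = 0.6636
φ_{22} = -0.1164 / 0.6636 = -0.175

-0.175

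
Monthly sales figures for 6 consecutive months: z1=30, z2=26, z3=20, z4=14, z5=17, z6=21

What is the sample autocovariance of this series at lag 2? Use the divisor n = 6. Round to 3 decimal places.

Mean z̄ = (30 + 26 + 20 + 14 + 17 + 21)/6 = 21.3333
Σ_{t=1}^{4}(z_t−z̄)(z_{t+2}−z̄) = -37.5556
γ_2 = -37.5556 / 6 = -6.259

-6.259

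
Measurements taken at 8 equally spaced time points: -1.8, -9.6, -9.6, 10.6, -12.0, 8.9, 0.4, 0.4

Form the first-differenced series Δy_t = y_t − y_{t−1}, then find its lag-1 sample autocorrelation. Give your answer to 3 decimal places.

-0.746

First differences Δy: -7.8, 0.0, 20.2, -22.6, 20.9, -8.5, 0.0
Mean of differences = 0.3143
Numerator Σ(Δy_t−Δȳ)(Δy_{t+1}−Δȳ) = -1109.7516
Denominator Σ(Δy_t−Δȳ)² = 1488.0086
r_1(Δy) = -1109.7516 / 1488.0086 = -0.746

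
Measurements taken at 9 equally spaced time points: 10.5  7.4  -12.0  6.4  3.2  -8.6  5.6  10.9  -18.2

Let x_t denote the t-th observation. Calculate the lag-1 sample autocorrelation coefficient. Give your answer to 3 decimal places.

-0.316

Mean x̄ = (10.5 + 7.4 − 12.0 + 6.4 + 3.2 − 8.6 + 5.6 + 10.9 − 18.2)/9 = 0.5778
Numerator Σ_{t=1}^{8}(x_t−x̄)(x_{t+1}−x̄) = -288.2272
Denominator Σ(x_t−x̄)² = 912.5756
r_1 = -288.2272 / 912.5756 = -0.316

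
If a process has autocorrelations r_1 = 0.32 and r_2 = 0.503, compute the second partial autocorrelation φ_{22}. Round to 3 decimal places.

φ_{22} = (r_2 − r_1²) / (1 − r_1²)
r_1² = (0.32)² = 0.1024
Numerator = 0.503 − 0.1024 = 0.4006; denominator = 1 − 0.1024 = 0.8976
φ_{22} = 0.4006 / 0.8976 = 0.446

0.446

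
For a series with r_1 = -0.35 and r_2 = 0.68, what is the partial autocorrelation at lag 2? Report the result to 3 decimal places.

0.635

φ_{22} = (r_2 − r_1²) / (1 − r_1²)
r_1² = (-0.35)² = 0.1225
Numerator = 0.68 − 0.1225 = 0.5575; denominator = 1 − 0.1225 = 0.8775
φ_{22} = 0.5575 / 0.8775 = 0.635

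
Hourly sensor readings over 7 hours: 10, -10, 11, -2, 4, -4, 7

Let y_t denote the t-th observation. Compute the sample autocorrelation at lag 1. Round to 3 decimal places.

-0.777

Mean ȳ = (10 − 10 + 11 − 2 + 4 − 4 + 7)/7 = 2.2857
Σ(y_t−ȳ)(y_{t+1}−ȳ) = (-94.7755) + (-107.0612) + (-37.3469) + (-7.3469) + (-10.7755) + (-29.6327) = -286.9388
Denominator Σ(y_t−ȳ)² = 369.4286
r_1 = -286.9388 / 369.4286 = -0.777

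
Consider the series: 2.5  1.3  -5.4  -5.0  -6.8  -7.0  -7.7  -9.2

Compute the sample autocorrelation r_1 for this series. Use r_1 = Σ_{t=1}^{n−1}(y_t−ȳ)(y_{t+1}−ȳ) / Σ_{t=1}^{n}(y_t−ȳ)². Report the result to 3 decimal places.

0.512

Mean ȳ = (2.5 + 1.3 − 5.4 − 5.0 − 6.8 − 7.0 − 7.7 − 9.2)/8 = -4.6625
Deviations from mean: 7.1625, 5.9625, -0.7375, -0.3375, -2.1375, -2.3375, -3.0375, -4.5375
Σ(y_t−ȳ)(y_{t+1}−ȳ) = (42.7064) + (-4.3973) + (0.2489) + (0.7214) + (4.9964) + (7.1002) + (13.7827) = 65.1586
Denominator Σ(y_t−ȳ)² = 127.3588
r_1 = 65.1586 / 127.3588 = 0.512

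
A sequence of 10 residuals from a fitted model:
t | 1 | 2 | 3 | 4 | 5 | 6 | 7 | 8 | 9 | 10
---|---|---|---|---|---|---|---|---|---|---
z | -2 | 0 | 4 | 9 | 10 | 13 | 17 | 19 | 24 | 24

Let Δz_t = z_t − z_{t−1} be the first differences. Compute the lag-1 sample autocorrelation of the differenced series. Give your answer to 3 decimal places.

-0.469

First differences Δz: 2, 4, 5, 1, 3, 4, 2, 5, 0
Mean of differences = 2.8889
Numerator Σ(Δz_t−Δz̄)(Δz_{t+1}−Δz̄) = -11.6790
Denominator Σ(Δz_t−Δz̄)² = 24.8889
r_1(Δz) = -11.6790 / 24.8889 = -0.469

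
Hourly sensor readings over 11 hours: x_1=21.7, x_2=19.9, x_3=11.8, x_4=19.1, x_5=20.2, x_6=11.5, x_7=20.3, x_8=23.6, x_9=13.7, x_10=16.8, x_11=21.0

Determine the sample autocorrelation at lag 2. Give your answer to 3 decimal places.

Mean x̄ = (21.7 + 19.9 + 11.8 + 19.1 + 20.2 + 11.5 + 20.3 + 23.6 + 13.7 + 16.8 + 21.0)/11 = 18.1455
Numerator Σ_{t=1}^{9}(x_t−x̄)(x_{t+2}−x̄) = -101.6887
Denominator Σ(x_t−x̄)² = 169.3873
r_2 = -101.6887 / 169.3873 = -0.600

-0.600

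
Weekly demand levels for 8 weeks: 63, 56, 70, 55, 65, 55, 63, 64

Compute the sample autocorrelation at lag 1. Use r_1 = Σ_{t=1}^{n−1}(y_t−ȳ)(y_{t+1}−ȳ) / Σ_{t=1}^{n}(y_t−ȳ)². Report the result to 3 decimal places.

-0.774

Mean ȳ = (63 + 56 + 70 + 55 + 65 + 55 + 63 + 64)/8 = 61.3750
Σ(y_t−ȳ)(y_{t+1}−ȳ) = (-8.7344) + (-46.3594) + (-54.9844) + (-23.1094) + (-23.1094) + (-10.3594) + (4.2656) = -162.3906
Denominator Σ(y_t−ȳ)² = 209.8750
r_1 = -162.3906 / 209.8750 = -0.774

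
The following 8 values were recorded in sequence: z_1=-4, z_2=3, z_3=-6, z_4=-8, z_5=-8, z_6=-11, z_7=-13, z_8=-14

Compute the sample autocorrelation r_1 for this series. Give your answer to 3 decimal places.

Mean z̄ = (-4 + 3 − 6 − 8 − 8 − 11 − 13 − 14)/8 = -7.6250
Deviations from mean: 3.6250, 10.6250, 1.6250, -0.3750, -0.3750, -3.3750, -5.3750, -6.3750
Σ(z_t−z̄)(z_{t+1}−z̄) = (38.5156) + (17.2656) + (-0.6094) + (0.1406) + (1.2656) + (18.1406) + (34.2656) = 108.9844
Denominator Σ(z_t−z̄)² = 209.8750
r_1 = 108.9844 / 209.8750 = 0.519

0.519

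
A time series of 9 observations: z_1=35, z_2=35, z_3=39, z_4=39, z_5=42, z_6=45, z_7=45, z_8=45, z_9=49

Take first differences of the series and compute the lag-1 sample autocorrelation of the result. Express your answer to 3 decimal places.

-0.453

First differences Δz: 0, 4, 0, 3, 3, 0, 0, 4
Mean of differences = 1.7500
Numerator Σ(Δz_t−Δz̄)(Δz_{t+1}−Δz̄) = -11.5625
Denominator Σ(Δz_t−Δz̄)² = 25.5000
r_1(Δz) = -11.5625 / 25.5000 = -0.453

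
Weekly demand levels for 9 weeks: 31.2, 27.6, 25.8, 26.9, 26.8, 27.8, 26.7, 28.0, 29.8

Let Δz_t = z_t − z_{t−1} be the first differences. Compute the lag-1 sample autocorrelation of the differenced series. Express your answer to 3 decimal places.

0.170

First differences Δz: -3.6, -1.8, 1.1, -0.1, 1.0, -1.1, 1.3, 1.8
Mean of differences = -0.1750
Numerator Σ(Δz_t−Δz̄)(Δz_{t+1}−Δz̄) = 4.1394
Denominator Σ(Δz_t−Δz̄)² = 24.3150
r_1(Δz) = 4.1394 / 24.3150 = 0.170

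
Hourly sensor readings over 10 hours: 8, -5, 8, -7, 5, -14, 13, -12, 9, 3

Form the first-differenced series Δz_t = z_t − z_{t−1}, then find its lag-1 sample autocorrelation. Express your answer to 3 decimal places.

First differences Δz: -13, 13, -15, 12, -19, 27, -25, 21, -6
Mean of differences = -0.5556
Numerator Σ(Δz_t−Δz̄)(Δz_{t+1}−Δz̄) = -2603.5309
Denominator Σ(Δz_t−Δz̄)² = 2896.2222
r_1(Δz) = -2603.5309 / 2896.2222 = -0.899

-0.899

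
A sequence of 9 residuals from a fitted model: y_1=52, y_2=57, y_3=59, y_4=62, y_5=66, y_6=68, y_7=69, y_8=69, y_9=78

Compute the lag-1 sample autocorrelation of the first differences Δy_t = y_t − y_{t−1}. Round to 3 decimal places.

First differences Δy: 5, 2, 3, 4, 2, 1, 0, 9
Mean of differences = 3.2500
Numerator Σ(Δy_t−Δȳ)(Δy_{t+1}−Δȳ) = -11.5625
Denominator Σ(Δy_t−Δȳ)² = 55.5000
r_1(Δy) = -11.5625 / 55.5000 = -0.208

-0.208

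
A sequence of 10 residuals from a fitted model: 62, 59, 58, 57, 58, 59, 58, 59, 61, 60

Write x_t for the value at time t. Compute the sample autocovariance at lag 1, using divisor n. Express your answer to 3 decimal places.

0.629

Mean x̄ = (62 + 59 + 58 + 57 + 58 + 59 + 58 + 59 + 61 + 60)/10 = 59.1000
Σ_{t=1}^{9}(x_t−x̄)(x_{t+1}−x̄) = 6.2900
γ_1 = 6.2900 / 10 = 0.629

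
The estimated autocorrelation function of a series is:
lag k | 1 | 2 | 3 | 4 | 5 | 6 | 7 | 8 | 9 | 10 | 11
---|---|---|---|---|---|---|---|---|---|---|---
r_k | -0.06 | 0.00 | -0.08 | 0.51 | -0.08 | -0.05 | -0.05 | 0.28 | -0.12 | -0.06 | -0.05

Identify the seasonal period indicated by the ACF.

The largest autocorrelation is r_4 = 0.51, with a weaker echo at lag 8 (0.28); the remaining lags stay at or below 0.00.
The dominant spike at lag 4 indicates a seasonal period of 4.

4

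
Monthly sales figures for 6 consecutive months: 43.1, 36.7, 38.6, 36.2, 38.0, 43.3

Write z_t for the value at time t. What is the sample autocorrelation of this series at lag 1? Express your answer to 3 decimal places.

Mean z̄ = (43.1 + 36.7 + 38.6 + 36.2 + 38.0 + 43.3)/6 = 39.3167
Deviations from mean: 3.7833, -2.6167, -0.7167, -3.1167, -1.3167, 3.9833
Σ(z_t−z̄)(z_{t+1}−z̄) = (-9.8997) + (1.8753) + (2.2336) + (4.1036) + (-5.2447) = -6.9319
Denominator Σ(z_t−z̄)² = 48.9883
r_1 = -6.9319 / 48.9883 = -0.142

-0.142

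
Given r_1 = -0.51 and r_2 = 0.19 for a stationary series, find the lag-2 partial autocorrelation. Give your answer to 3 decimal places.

-0.095

φ_{22} = (r_2 − r_1²) / (1 − r_1²)
r_1² = (-0.51)² = 0.2601
Numerator = 0.19 − 0.2601 = -0.0701; denominator = 1 − 0.2601 = 0.7399
φ_{22} = -0.0701 / 0.7399 = -0.095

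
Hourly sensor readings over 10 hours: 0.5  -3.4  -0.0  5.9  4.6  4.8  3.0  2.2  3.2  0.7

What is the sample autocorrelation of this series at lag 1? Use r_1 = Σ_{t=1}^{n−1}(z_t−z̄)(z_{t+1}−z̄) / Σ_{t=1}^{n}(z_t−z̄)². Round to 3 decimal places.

0.427

Mean z̄ = (0.5 − 3.4 − 0.0 + 5.9 + 4.6 + 4.8 + 3.0 + 2.2 + 3.2 + 0.7)/10 = 2.1500
Numerator Σ_{t=1}^{9}(z_t−z̄)(z_{t+1}−z̄) = 29.5325
Denominator Σ(z_t−z̄)² = 69.1650
r_1 = 29.5325 / 69.1650 = 0.427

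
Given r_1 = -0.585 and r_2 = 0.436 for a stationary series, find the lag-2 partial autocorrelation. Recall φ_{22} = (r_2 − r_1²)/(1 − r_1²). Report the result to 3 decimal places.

φ_{22} = (r_2 − r_1²) / (1 − r_1²)
r_1² = (-0.585)² = 0.342225
Numerator = 0.436 − 0.3422 = 0.0938; denominator = 1 − 0.3422 = 0.6578
φ_{22} = 0.0938 / 0.6578 = 0.143

0.143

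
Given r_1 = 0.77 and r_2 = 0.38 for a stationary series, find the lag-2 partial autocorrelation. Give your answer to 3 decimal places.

φ_{22} = (r_2 − r_1²) / (1 − r_1²)
r_1² = (0.77)² = 0.5929
Numerator = 0.38 − 0.5929 = -0.2129; denominator = 1 − 0.5929 = 0.4071
φ_{22} = -0.2129 / 0.4071 = -0.523

-0.523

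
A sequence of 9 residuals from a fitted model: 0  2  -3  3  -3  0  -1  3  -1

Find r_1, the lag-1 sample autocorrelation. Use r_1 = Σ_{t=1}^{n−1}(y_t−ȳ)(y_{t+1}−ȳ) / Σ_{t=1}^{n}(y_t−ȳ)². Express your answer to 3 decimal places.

Mean ȳ = (0 + 2 − 3 + 3 − 3 + 0 − 1 + 3 − 1)/9 = 0.0000
Numerator Σ_{t=1}^{8}(y_t−ȳ)(y_{t+1}−ȳ) = -30.0000
Denominator Σ(y_t−ȳ)² = 42.0000
r_1 = -30.0000 / 42.0000 = -0.714

-0.714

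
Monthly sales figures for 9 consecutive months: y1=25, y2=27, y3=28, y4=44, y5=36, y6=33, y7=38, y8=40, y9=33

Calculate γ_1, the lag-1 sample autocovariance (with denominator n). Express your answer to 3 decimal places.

8.748

Mean ȳ = (25 + 27 + 28 + 44 + 36 + 33 + 38 + 40 + 33)/9 = 33.7778
Σ_{t=1}^{8}(y_t−ȳ)(y_{t+1}−ȳ) = 78.7284
γ_1 = 78.7284 / 9 = 8.748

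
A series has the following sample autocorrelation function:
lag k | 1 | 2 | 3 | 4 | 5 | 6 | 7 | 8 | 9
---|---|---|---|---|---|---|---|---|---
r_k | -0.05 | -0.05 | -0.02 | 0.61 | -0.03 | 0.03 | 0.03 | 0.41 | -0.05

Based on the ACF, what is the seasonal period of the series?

4

The largest autocorrelation is r_4 = 0.61, with a weaker echo at lag 8 (0.41); the remaining lags stay at or below 0.03.
The dominant spike at lag 4 indicates a seasonal period of 4.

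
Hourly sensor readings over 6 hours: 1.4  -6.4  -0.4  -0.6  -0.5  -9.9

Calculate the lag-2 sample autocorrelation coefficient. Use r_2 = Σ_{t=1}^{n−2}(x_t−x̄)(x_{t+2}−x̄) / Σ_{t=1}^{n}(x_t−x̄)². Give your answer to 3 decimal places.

-0.085

Mean x̄ = (1.4 − 6.4 − 0.4 − 0.6 − 0.5 − 9.9)/6 = -2.7333
Deviations from mean: 4.1333, -3.6667, 2.3333, 2.1333, 2.2333, -7.1667
Σ(x_t−x̄)(x_{t+2}−x̄) = (9.6444) + (-7.8222) + (5.2111) + (-15.2889) = -8.2556
Denominator Σ(x_t−x̄)² = 96.8733
r_2 = -8.2556 / 96.8733 = -0.085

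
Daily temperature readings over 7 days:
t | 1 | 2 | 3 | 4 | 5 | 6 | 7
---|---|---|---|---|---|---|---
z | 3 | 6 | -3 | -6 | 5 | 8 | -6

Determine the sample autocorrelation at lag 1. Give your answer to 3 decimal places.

Mean z̄ = (3 + 6 − 3 − 6 + 5 + 8 − 6)/7 = 1.0000
Deviations from mean: 2.0000, 5.0000, -4.0000, -7.0000, 4.0000, 7.0000, -7.0000
Σ(z_t−z̄)(z_{t+1}−z̄) = (10.0000) + (-20.0000) + (28.0000) + (-28.0000) + (28.0000) + (-49.0000) = -31.0000
Denominator Σ(z_t−z̄)² = 208.0000
r_1 = -31.0000 / 208.0000 = -0.149

-0.149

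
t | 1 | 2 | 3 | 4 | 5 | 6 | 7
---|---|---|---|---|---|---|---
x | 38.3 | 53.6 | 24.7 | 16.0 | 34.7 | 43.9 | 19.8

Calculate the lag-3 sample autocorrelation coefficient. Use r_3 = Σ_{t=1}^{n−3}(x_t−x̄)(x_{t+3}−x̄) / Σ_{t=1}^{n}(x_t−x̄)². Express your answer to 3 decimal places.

0.071

Mean x̄ = (38.3 + 53.6 + 24.7 + 16.0 + 34.7 + 43.9 + 19.8)/7 = 33.0000
Numerator Σ_{t=1}^{4}(x_t−x̄)(x_{t+3}−x̄) = 78.8500
Denominator Σ(x_t−x̄)² = 1106.2800
r_3 = 78.8500 / 1106.2800 = 0.071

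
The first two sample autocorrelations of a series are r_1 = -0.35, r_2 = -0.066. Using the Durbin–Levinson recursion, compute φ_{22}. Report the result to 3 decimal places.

φ_{22} = (r_2 − r_1²) / (1 − r_1²)
r_1² = (-0.35)² = 0.1225
Numerator = -0.066 − 0.1225 = -0.1885; denominator = 1 − 0.1225 = 0.8775
φ_{22} = -0.1885 / 0.8775 = -0.215

-0.215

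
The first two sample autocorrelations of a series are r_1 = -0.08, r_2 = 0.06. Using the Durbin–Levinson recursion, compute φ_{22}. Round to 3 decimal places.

0.054

φ_{22} = (r_2 − r_1²) / (1 − r_1²)
r_1² = (-0.08)² = 0.0064
Numerator = 0.06 − 0.0064 = 0.0536; denominator = 1 − 0.0064 = 0.9936
φ_{22} = 0.0536 / 0.9936 = 0.054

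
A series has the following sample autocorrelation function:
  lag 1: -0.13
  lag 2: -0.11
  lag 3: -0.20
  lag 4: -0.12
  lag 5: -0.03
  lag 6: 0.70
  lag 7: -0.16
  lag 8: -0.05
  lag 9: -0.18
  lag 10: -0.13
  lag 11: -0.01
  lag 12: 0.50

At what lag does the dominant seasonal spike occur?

6

The largest autocorrelation is r_6 = 0.70, with a weaker echo at lag 12 (0.50); the remaining lags stay at or below -0.01.
The dominant spike at lag 6 indicates a seasonal period of 6.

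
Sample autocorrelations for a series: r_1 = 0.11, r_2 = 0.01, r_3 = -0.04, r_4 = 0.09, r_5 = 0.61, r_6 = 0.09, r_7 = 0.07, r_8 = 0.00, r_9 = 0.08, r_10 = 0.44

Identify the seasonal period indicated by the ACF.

5

The largest autocorrelation is r_5 = 0.61, with a weaker echo at lag 10 (0.44); the remaining lags stay at or below 0.11.
The dominant spike at lag 5 indicates a seasonal period of 5.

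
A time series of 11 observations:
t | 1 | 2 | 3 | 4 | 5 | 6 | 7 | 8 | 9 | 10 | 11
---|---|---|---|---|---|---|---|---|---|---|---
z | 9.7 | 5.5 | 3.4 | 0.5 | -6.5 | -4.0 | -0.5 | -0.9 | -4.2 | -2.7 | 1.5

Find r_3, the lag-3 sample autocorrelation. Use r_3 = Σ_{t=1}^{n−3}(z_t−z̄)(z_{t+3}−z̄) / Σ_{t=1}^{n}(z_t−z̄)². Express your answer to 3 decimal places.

-0.091

Mean z̄ = (9.7 + 5.5 + 3.4 + 0.5 − 6.5 − 4.0 − 0.5 − 0.9 − 4.2 − 2.7 + 1.5)/11 = 0.1636
Numerator Σ_{t=1}^{8}(z_t−z̄)(z_{t+3}−z̄) = -20.3149
Denominator Σ(z_t−z̄)² = 222.3455
r_3 = -20.3149 / 222.3455 = -0.091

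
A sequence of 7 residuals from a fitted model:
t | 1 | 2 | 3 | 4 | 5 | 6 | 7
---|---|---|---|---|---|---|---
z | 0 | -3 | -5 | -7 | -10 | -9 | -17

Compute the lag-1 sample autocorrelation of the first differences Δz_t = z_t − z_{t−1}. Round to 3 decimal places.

First differences Δz: -3, -2, -2, -3, 1, -8
Mean of differences = -2.8333
Numerator Σ(Δz_t−Δz̄)(Δz_{t+1}−Δz̄) = -20.0278
Denominator Σ(Δz_t−Δz̄)² = 42.8333
r_1(Δz) = -20.0278 / 42.8333 = -0.468

-0.468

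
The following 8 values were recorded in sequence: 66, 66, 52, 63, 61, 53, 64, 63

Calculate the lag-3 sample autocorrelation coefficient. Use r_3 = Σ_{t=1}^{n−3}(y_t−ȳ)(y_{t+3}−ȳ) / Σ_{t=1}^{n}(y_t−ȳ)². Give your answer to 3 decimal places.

0.415

Mean ȳ = (66 + 66 + 52 + 63 + 61 + 53 + 64 + 63)/8 = 61.0000
Deviations from mean: 5.0000, 5.0000, -9.0000, 2.0000, 0.0000, -8.0000, 3.0000, 2.0000
Σ(y_t−ȳ)(y_{t+3}−ȳ) = (10.0000) + (0.0000) + (72.0000) + (6.0000) + (0.0000) = 88.0000
Denominator Σ(y_t−ȳ)² = 212.0000
r_3 = 88.0000 / 212.0000 = 0.415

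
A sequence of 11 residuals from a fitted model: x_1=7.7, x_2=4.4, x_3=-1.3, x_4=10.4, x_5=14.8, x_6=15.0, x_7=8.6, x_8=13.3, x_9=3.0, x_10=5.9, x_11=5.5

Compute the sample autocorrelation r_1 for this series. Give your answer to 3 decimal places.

Mean x̄ = (7.7 + 4.4 − 1.3 + 10.4 + 14.8 + 15.0 + 8.6 + 13.3 + 3.0 + 5.9 + 5.5)/11 = 7.9364
Numerator Σ_{t=1}^{10}(x_t−x̄)(x_{t+1}−x̄) = 72.9196
Denominator Σ(x_t−x̄)² = 264.6055
r_1 = 72.9196 / 264.6055 = 0.276

0.276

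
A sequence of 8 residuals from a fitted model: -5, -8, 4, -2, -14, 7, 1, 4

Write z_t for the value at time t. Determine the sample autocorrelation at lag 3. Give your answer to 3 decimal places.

Mean z̄ = (-5 − 8 + 4 − 2 − 14 + 7 + 1 + 4)/8 = -1.6250
Deviations from mean: -3.3750, -6.3750, 5.6250, -0.3750, -12.3750, 8.6250, 2.6250, 5.6250
Σ(z_t−z̄)(z_{t+3}−z̄) = (1.2656) + (78.8906) + (48.5156) + (-0.9844) + (-69.6094) = 58.0781
Denominator Σ(z_t−z̄)² = 349.8750
r_3 = 58.0781 / 349.8750 = 0.166

0.166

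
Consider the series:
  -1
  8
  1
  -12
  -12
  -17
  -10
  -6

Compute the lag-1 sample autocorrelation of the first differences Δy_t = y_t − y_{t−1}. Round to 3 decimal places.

First differences Δy: 9, -7, -13, 0, -5, 7, 4
Mean of differences = -0.7143
Numerator Σ(Δy_t−Δȳ)(Δy_{t+1}−Δȳ) = 7.6327
Denominator Σ(Δy_t−Δȳ)² = 385.4286
r_1(Δy) = 7.6327 / 385.4286 = 0.020

0.020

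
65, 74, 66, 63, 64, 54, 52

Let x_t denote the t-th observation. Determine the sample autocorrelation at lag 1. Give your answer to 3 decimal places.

0.439

Mean x̄ = (65 + 74 + 66 + 63 + 64 + 54 + 52)/7 = 62.5714
Deviations from mean: 2.4286, 11.4286, 3.4286, 0.4286, 1.4286, -8.5714, -10.5714
Σ(x_t−x̄)(x_{t+1}−x̄) = (27.7551) + (39.1837) + (1.4694) + (0.6122) + (-12.2449) + (90.6122) = 147.3878
Denominator Σ(x_t−x̄)² = 335.7143
r_1 = 147.3878 / 335.7143 = 0.439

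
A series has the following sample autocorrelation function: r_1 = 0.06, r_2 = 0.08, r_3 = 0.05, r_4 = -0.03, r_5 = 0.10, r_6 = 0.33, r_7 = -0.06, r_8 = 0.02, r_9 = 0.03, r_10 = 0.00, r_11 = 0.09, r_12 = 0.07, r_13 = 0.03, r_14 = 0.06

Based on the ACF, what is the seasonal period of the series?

6

The largest autocorrelation is r_6 = 0.33; the remaining lags stay at or below 0.10.
The dominant spike at lag 6 indicates a seasonal period of 6.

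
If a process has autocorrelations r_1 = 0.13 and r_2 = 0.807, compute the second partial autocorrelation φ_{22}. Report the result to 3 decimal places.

φ_{22} = (r_2 − r_1²) / (1 − r_1²)
r_1² = (0.13)² = 0.0169
Numerator = 0.807 − 0.0169 = 0.7901; denominator = 1 − 0.0169 = 0.9831
φ_{22} = 0.7901 / 0.9831 = 0.804

0.804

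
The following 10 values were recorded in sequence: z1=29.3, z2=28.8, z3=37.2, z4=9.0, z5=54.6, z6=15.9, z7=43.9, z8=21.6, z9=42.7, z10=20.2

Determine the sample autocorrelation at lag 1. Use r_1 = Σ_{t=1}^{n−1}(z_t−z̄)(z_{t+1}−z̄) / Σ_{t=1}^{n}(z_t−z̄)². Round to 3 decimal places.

Mean z̄ = (29.3 + 28.8 + 37.2 + 9.0 + 54.6 + 15.9 + 43.9 + 21.6 + 42.7 + 20.2)/10 = 30.3200
Numerator Σ_{t=1}^{9}(z_t−z̄)(z_{t+1}−z̄) = -1570.8364
Denominator Σ(z_t−z̄)² = 1818.8160
r_1 = -1570.8364 / 1818.8160 = -0.864

-0.864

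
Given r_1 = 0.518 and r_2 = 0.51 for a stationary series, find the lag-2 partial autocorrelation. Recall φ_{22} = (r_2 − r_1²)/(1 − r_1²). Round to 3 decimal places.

0.330

φ_{22} = (r_2 − r_1²) / (1 − r_1²)
r_1² = (0.518)² = 0.268324
Numerator = 0.51 − 0.2683 = 0.2417; denominator = 1 − 0.2683 = 0.7317
φ_{22} = 0.2417 / 0.7317 = 0.330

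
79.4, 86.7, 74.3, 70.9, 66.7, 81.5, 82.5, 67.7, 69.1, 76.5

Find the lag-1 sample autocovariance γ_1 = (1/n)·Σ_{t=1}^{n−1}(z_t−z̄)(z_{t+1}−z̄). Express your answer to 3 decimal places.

5.450

Mean z̄ = (79.4 + 86.7 + 74.3 + 70.9 + 66.7 + 81.5 + 82.5 + 67.7 + 69.1 + 76.5)/10 = 75.5300
Σ_{t=1}^{9}(z_t−z̄)(z_{t+1}−z̄) = 54.4971
γ_1 = 54.4971 / 10 = 5.450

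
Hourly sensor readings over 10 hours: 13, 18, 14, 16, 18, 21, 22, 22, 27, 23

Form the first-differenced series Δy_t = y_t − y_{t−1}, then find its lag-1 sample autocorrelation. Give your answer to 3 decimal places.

-0.520

First differences Δy: 5, -4, 2, 2, 3, 1, 0, 5, -4
Mean of differences = 1.1111
Numerator Σ(Δy_t−Δȳ)(Δy_{t+1}−Δȳ) = -46.2346
Denominator Σ(Δy_t−Δȳ)² = 88.8889
r_1(Δy) = -46.2346 / 88.8889 = -0.520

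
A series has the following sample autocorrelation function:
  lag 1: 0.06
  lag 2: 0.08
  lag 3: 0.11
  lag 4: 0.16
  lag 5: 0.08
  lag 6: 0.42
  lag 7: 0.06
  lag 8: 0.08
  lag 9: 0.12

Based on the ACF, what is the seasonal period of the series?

6

The largest autocorrelation is r_6 = 0.42; the remaining lags stay at or below 0.16.
The dominant spike at lag 6 indicates a seasonal period of 6.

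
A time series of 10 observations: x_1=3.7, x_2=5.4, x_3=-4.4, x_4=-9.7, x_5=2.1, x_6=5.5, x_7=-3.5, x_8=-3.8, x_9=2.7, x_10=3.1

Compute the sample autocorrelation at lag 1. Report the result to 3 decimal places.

Mean x̄ = (3.7 + 5.4 − 4.4 − 9.7 + 2.1 + 5.5 − 3.5 − 3.8 + 2.7 + 3.1)/10 = 0.1100
Numerator Σ_{t=1}^{9}(x_t−x̄)(x_{t+1}−x̄) = 22.8549
Denominator Σ(x_t−x̄)² = 234.4290
r_1 = 22.8549 / 234.4290 = 0.097

0.097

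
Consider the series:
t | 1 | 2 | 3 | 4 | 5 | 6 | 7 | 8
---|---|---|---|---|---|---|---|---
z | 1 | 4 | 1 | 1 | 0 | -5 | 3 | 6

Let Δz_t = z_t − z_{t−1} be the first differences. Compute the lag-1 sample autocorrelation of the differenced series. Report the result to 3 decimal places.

First differences Δz: 3, -3, 0, -1, -5, 8, 3
Mean of differences = 0.7143
Numerator Σ(Δz_t−Δz̄)(Δz_{t+1}−Δz̄) = -19.7959
Denominator Σ(Δz_t−Δz̄)² = 113.4286
r_1(Δz) = -19.7959 / 113.4286 = -0.175

-0.175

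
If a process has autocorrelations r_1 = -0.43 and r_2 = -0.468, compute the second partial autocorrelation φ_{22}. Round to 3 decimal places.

-0.801

φ_{22} = (r_2 − r_1²) / (1 − r_1²)
r_1² = (-0.43)² = 0.1849
Numerator = -0.468 − 0.1849 = -0.6529; denominator = 1 − 0.1849 = 0.8151
φ_{22} = -0.6529 / 0.8151 = -0.801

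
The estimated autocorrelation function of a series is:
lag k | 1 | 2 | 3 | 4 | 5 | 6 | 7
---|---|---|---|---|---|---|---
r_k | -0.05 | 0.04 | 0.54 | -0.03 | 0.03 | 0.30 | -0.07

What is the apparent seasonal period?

3

The largest autocorrelation is r_3 = 0.54, with a weaker echo at lag 6 (0.30); the remaining lags stay at or below 0.04.
The dominant spike at lag 3 indicates a seasonal period of 3.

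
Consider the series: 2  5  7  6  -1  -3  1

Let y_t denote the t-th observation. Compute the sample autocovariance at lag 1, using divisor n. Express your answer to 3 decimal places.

5.872

Mean ȳ = (2 + 5 + 7 + 6 − 1 − 3 + 1)/7 = 2.4286
Σ_{t=1}^{6}(y_t−ȳ)(y_{t+1}−ȳ) = 41.1020
γ_1 = 41.1020 / 7 = 5.872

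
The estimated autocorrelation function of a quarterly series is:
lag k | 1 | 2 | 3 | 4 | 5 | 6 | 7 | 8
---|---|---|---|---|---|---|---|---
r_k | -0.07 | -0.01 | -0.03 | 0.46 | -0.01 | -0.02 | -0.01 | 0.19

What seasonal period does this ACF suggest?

The largest autocorrelation is r_4 = 0.46, with a weaker echo at lag 8 (0.19); the remaining lags stay at or below -0.01.
The dominant spike at lag 4 indicates a seasonal period of 4.

4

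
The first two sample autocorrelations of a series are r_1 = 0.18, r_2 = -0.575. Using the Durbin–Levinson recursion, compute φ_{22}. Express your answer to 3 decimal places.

φ_{22} = (r_2 − r_1²) / (1 − r_1²)
r_1² = (0.18)² = 0.0324
Numerator = -0.575 − 0.0324 = -0.6074; denominator = 1 − 0.0324 = 0.9676
φ_{22} = -0.6074 / 0.9676 = -0.628

-0.628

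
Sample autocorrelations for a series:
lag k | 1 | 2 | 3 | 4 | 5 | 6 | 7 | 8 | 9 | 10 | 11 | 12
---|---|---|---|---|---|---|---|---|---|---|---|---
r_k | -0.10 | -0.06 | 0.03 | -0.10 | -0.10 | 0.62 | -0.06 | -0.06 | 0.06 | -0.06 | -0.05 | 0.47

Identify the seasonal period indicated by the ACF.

6

The largest autocorrelation is r_6 = 0.62, with a weaker echo at lag 12 (0.47); the remaining lags stay at or below 0.06.
The dominant spike at lag 6 indicates a seasonal period of 6.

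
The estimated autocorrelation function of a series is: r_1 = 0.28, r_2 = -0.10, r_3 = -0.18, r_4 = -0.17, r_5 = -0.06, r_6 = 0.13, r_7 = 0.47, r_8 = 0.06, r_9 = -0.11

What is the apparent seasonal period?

7

The largest autocorrelation is r_7 = 0.47; the remaining lags stay at or below 0.28.
The dominant spike at lag 7 indicates a seasonal period of 7.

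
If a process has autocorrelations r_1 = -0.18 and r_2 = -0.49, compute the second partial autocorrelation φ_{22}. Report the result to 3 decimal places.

-0.540

φ_{22} = (r_2 − r_1²) / (1 − r_1²)
r_1² = (-0.18)² = 0.0324
Numerator = -0.49 − 0.0324 = -0.5224; denominator = 1 − 0.0324 = 0.9676
φ_{22} = -0.5224 / 0.9676 = -0.540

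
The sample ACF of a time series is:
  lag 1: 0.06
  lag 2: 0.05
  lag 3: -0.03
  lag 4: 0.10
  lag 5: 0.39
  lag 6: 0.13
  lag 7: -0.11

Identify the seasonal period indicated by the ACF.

The largest autocorrelation is r_5 = 0.39; the remaining lags stay at or below 0.13.
The dominant spike at lag 5 indicates a seasonal period of 5.

5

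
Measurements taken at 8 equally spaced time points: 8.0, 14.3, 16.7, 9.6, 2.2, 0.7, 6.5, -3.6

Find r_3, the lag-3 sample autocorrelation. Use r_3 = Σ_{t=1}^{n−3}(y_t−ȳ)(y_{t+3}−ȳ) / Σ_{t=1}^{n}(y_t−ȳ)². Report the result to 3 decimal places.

-0.135

Mean ȳ = (8.0 + 14.3 + 16.7 + 9.6 + 2.2 + 0.7 + 6.5 − 3.6)/8 = 6.8000
Deviations from mean: 1.2000, 7.5000, 9.9000, 2.8000, -4.6000, -6.1000, -0.3000, -10.4000
Numerator Σ_{t=1}^{5}(y_t−ȳ)(y_{t+3}−ȳ) = -44.5300
Denominator Σ(y_t−ȳ)² = 330.1600
r_3 = -44.5300 / 330.1600 = -0.135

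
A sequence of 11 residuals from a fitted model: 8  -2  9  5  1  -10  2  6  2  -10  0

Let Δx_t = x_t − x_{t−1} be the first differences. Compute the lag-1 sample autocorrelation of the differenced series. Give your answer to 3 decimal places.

-0.347

First differences Δx: -10, 11, -4, -4, -11, 12, 4, -4, -12, 10
Mean of differences = -0.8000
Numerator Σ(Δx_t−Δx̄)(Δx_{t+1}−Δx̄) = -273.0400
Denominator Σ(Δx_t−Δx̄)² = 787.6000
r_1(Δx) = -273.0400 / 787.6000 = -0.347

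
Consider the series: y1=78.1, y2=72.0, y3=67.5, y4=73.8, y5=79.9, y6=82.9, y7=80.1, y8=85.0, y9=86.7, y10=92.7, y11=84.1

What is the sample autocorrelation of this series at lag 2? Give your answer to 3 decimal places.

0.316

Mean ȳ = (78.1 + 72.0 + 67.5 + 73.8 + 79.9 + 82.9 + 80.1 + 85.0 + 86.7 + 92.7 + 84.1)/11 = 80.2545
Numerator Σ_{t=1}^{9}(y_t−ȳ)(y_{t+2}−ȳ) = 163.6640
Denominator Σ(y_t−ȳ)² = 518.0073
r_2 = 163.6640 / 518.0073 = 0.316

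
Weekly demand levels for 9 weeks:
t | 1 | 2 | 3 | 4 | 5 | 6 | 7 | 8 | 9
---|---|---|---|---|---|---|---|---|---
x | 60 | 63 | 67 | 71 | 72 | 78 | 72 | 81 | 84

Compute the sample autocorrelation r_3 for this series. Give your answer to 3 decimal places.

0.105

Mean x̄ = (60 + 63 + 67 + 71 + 72 + 78 + 72 + 81 + 84)/9 = 72.0000
Σ(x_t−x̄)(x_{t+3}−x̄) = (12.0000) + (0.0000) + (-30.0000) + (0.0000) + (0.0000) + (72.0000) = 54.0000
Denominator Σ(x_t−x̄)² = 512.0000
r_3 = 54.0000 / 512.0000 = 0.105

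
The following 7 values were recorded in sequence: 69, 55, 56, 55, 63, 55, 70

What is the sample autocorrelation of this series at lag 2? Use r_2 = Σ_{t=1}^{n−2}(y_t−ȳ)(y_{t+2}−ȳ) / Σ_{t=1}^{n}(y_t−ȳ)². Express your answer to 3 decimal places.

0.122

Mean ȳ = (69 + 55 + 56 + 55 + 63 + 55 + 70)/7 = 60.4286
Σ(y_t−ȳ)(y_{t+2}−ȳ) = (-37.9592) + (29.4694) + (-11.3878) + (29.4694) + (24.6122) = 34.2041
Denominator Σ(y_t−ȳ)² = 279.7143
r_2 = 34.2041 / 279.7143 = 0.122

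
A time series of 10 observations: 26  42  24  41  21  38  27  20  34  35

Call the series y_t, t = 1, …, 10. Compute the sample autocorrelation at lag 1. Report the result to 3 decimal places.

Mean ȳ = (26 + 42 + 24 + 41 + 21 + 38 + 27 + 20 + 34 + 35)/10 = 30.8000
Numerator Σ_{t=1}^{9}(y_t−ȳ)(y_{t+1}−ȳ) = -377.2400
Denominator Σ(y_t−ȳ)² = 605.6000
r_1 = -377.2400 / 605.6000 = -0.623

-0.623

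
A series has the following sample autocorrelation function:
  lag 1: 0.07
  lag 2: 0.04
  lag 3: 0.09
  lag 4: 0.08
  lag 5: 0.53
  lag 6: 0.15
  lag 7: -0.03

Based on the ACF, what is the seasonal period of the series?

5

The largest autocorrelation is r_5 = 0.53; the remaining lags stay at or below 0.15.
The dominant spike at lag 5 indicates a seasonal period of 5.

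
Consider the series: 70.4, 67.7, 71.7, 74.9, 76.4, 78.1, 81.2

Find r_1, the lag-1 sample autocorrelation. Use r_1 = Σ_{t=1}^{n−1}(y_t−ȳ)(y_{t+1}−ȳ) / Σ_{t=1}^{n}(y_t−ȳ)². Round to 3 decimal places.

0.581

Mean ȳ = (70.4 + 67.7 + 71.7 + 74.9 + 76.4 + 78.1 + 81.2)/7 = 74.3429
Σ(y_t−ȳ)(y_{t+1}−ȳ) = (26.1918) + (17.5561) + (-1.4724) + (1.1461) + (7.7290) + (25.7633) = 76.9139
Denominator Σ(y_t−ȳ)² = 132.3371
r_1 = 76.9139 / 132.3371 = 0.581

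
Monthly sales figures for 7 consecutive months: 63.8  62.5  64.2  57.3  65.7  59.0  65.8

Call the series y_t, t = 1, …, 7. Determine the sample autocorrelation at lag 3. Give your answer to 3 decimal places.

-0.452

Mean ȳ = (63.8 + 62.5 + 64.2 + 57.3 + 65.7 + 59.0 + 65.8)/7 = 62.6143
Deviations from mean: 1.1857, -0.1143, 1.5857, -5.3143, 3.0857, -3.6143, 3.1857
Σ(y_t−ȳ)(y_{t+3}−ȳ) = (-6.3012) + (-0.3527) + (-5.7312) + (-16.9298) = -29.3149
Denominator Σ(y_t−ȳ)² = 64.9086
r_3 = -29.3149 / 64.9086 = -0.452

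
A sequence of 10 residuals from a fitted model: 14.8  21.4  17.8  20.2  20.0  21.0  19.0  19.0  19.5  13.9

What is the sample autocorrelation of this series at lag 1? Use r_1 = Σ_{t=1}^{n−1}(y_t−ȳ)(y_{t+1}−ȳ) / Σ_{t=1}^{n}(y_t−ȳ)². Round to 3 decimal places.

Mean ȳ = (14.8 + 21.4 + 17.8 + 20.2 + 20.0 + 21.0 + 19.0 + 19.0 + 19.5 + 13.9)/10 = 18.6600
Numerator Σ_{t=1}^{9}(y_t−ȳ)(y_{t+1}−ȳ) = -11.8596
Denominator Σ(y_t−ȳ)² = 56.3840
r_1 = -11.8596 / 56.3840 = -0.210

-0.210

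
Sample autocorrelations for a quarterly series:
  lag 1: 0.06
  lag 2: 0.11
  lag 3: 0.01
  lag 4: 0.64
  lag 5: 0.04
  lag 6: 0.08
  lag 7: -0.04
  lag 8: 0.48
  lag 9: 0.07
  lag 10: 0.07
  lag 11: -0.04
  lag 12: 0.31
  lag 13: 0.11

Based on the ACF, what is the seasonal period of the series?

The largest autocorrelation is r_4 = 0.64, with weaker echoes at lags 8 (0.48) and 12 (0.31); the remaining lags stay at or below 0.11.
The dominant spike at lag 4 indicates a seasonal period of 4.

4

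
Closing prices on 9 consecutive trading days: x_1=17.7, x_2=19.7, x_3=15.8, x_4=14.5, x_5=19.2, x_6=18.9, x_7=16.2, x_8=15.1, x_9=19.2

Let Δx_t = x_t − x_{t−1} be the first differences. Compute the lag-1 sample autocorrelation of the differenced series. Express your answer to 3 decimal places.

-0.149

First differences Δx: 2.0, -3.9, -1.3, 4.7, -0.3, -2.7, -1.1, 4.1
Mean of differences = 0.1875
Numerator Σ(Δx_t−Δx̄)(Δx_{t+1}−Δx̄) = -10.1527
Denominator Σ(Δx_t−Δx̄)² = 68.1088
r_1(Δx) = -10.1527 / 68.1088 = -0.149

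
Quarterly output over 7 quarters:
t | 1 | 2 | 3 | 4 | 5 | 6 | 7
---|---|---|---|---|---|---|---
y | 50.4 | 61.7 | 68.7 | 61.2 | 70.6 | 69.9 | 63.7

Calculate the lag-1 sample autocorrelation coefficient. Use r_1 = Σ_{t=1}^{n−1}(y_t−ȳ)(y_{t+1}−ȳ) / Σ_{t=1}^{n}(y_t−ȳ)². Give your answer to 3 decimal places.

Mean ȳ = (50.4 + 61.7 + 68.7 + 61.2 + 70.6 + 69.9 + 63.7)/7 = 63.7429
Deviations from mean: -13.3429, -2.0429, 4.9571, -2.5429, 6.8571, 6.1571, -0.0429
Σ(y_t−ȳ)(y_{t+1}−ȳ) = (27.2576) + (-10.1267) + (-12.6053) + (-17.4367) + (42.2204) + (-0.2639) = 29.0453
Denominator Σ(y_t−ȳ)² = 298.1771
r_1 = 29.0453 / 298.1771 = 0.097

0.097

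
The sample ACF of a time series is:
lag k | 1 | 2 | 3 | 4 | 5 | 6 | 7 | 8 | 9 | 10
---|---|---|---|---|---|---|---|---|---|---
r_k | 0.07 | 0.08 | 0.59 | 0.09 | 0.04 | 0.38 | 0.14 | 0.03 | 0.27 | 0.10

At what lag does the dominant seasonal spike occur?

The largest autocorrelation is r_3 = 0.59, with weaker echoes at lags 6 (0.38) and 9 (0.27); the remaining lags stay at or below 0.14.
The dominant spike at lag 3 indicates a seasonal period of 3.

3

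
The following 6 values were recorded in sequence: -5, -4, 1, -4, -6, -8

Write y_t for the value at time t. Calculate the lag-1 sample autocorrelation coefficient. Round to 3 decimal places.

0.196

Mean ȳ = (-5 − 4 + 1 − 4 − 6 − 8)/6 = -4.3333
Σ(y_t−ȳ)(y_{t+1}−ȳ) = (-0.2222) + (1.7778) + (1.7778) + (-0.5556) + (6.1111) = 8.8889
Denominator Σ(y_t−ȳ)² = 45.3333
r_1 = 8.8889 / 45.3333 = 0.196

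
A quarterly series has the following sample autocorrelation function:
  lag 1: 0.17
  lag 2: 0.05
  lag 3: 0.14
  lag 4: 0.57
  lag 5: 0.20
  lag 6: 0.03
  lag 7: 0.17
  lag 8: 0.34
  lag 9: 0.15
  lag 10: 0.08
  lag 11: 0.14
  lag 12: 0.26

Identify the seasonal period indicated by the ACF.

4

The largest autocorrelation is r_4 = 0.57, with weaker echoes at lags 8 (0.34) and 12 (0.26); the remaining lags stay at or below 0.20.
The dominant spike at lag 4 indicates a seasonal period of 4.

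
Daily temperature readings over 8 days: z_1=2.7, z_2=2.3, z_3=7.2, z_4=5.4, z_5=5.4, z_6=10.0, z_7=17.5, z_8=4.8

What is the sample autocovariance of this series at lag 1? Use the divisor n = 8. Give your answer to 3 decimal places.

3.201

Mean z̄ = (2.7 + 2.3 + 7.2 + 5.4 + 5.4 + 10.0 + 17.5 + 4.8)/8 = 6.9125
Σ_{t=1}^{7}(z_t−z̄)(z_{t+1}−z̄) = 25.6098
γ_1 = 25.6098 / 8 = 3.201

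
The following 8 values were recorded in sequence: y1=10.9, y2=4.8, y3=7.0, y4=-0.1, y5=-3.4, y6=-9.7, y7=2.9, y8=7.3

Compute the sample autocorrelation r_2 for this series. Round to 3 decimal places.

Mean ȳ = (10.9 + 4.8 + 7.0 − 0.1 − 3.4 − 9.7 + 2.9 + 7.3)/8 = 2.4625
Numerator Σ_{t=1}^{6}(y_t−ȳ)(y_{t+2}−ȳ) = -24.5403
Denominator Σ(y_t−ȳ)² = 309.6988
r_2 = -24.5403 / 309.6988 = -0.079

-0.079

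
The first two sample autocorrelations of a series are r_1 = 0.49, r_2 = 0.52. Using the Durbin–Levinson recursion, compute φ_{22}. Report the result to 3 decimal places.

φ_{22} = (r_2 − r_1²) / (1 − r_1²)
r_1² = (0.49)² = 0.2401
Numerator = 0.52 − 0.2401 = 0.2799; denominator = 1 − 0.2401 = 0.7599
φ_{22} = 0.2799 / 0.7599 = 0.368

0.368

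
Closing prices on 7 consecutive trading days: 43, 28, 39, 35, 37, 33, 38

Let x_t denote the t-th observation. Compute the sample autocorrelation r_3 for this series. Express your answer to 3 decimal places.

Mean x̄ = (43 + 28 + 39 + 35 + 37 + 33 + 38)/7 = 36.1429
Deviations from mean: 6.8571, -8.1429, 2.8571, -1.1429, 0.8571, -3.1429, 1.8571
Σ(x_t−x̄)(x_{t+3}−x̄) = (-7.8367) + (-6.9796) + (-8.9796) + (-2.1224) = -25.9184
Denominator Σ(x_t−x̄)² = 136.8571
r_3 = -25.9184 / 136.8571 = -0.189

-0.189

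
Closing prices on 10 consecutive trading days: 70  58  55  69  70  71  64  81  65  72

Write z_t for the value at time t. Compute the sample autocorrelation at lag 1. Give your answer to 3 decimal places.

Mean z̄ = (70 + 58 + 55 + 69 + 70 + 71 + 64 + 81 + 65 + 72)/10 = 67.5000
Numerator Σ_{t=1}^{9}(z_t−z̄)(z_{t+1}−z̄) = -15.7500
Denominator Σ(z_t−z̄)² = 494.5000
r_1 = -15.7500 / 494.5000 = -0.032

-0.032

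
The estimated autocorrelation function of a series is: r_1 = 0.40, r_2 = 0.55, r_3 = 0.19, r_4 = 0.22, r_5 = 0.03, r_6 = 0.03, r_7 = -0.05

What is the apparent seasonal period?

The largest autocorrelation is r_2 = 0.55; the remaining lags stay at or below 0.40.
The dominant spike at lag 2 indicates a seasonal period of 2.

2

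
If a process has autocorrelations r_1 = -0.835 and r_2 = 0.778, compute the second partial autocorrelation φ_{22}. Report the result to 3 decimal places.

φ_{22} = (r_2 − r_1²) / (1 − r_1²)
r_1² = (-0.835)² = 0.697225
Numerator = 0.778 − 0.6972 = 0.0808; denominator = 1 − 0.6972 = 0.3028
φ_{22} = 0.0808 / 0.3028 = 0.267

0.267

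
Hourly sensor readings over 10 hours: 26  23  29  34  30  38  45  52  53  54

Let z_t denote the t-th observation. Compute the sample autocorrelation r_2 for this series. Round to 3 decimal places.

Mean z̄ = (26 + 23 + 29 + 34 + 30 + 38 + 45 + 52 + 53 + 54)/10 = 38.4000
Numerator Σ_{t=1}^{8}(z_t−z̄)(z_{t+2}−z̄) = 512.6800
Denominator Σ(z_t−z̄)² = 1254.4000
r_2 = 512.6800 / 1254.4000 = 0.409

0.409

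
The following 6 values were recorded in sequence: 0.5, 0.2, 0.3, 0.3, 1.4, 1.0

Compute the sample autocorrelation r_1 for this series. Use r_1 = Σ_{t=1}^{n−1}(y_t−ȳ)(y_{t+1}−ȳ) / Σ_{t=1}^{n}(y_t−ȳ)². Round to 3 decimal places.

Mean ȳ = (0.5 + 0.2 + 0.3 + 0.3 + 1.4 + 1.0)/6 = 0.6167
Deviations from mean: -0.1167, -0.4167, -0.3167, -0.3167, 0.7833, 0.3833
Σ(y_t−ȳ)(y_{t+1}−ȳ) = (0.0486) + (0.1319) + (0.1003) + (-0.2481) + (0.3003) = 0.3331
Denominator Σ(y_t−ȳ)² = 1.1483
r_1 = 0.3331 / 1.1483 = 0.290

0.290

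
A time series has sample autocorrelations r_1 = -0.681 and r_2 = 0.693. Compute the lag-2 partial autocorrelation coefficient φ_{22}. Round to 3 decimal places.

φ_{22} = (r_2 − r_1²) / (1 − r_1²)
r_1² = (-0.681)² = 0.463761
Numerator = 0.693 − 0.4638 = 0.2292; denominator = 1 − 0.4638 = 0.5362
φ_{22} = 0.2292 / 0.5362 = 0.427

0.427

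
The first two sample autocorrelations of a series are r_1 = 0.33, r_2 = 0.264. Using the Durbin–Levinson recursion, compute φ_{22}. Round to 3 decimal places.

φ_{22} = (r_2 − r_1²) / (1 − r_1²)
r_1² = (0.33)² = 0.1089
Numerator = 0.264 − 0.1089 = 0.1551; denominator = 1 − 0.1089 = 0.8911
φ_{22} = 0.1551 / 0.8911 = 0.174

0.174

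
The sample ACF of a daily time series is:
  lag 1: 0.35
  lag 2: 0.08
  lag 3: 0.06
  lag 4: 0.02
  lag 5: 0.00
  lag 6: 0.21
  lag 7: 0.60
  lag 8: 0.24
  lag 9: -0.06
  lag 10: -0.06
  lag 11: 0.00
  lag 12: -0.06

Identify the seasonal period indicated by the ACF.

7

The largest autocorrelation is r_7 = 0.60; the remaining lags stay at or below 0.35. The elevated value at lag 1 (0.35), dropping to 0.08 at lag 2, reflects decaying short-term dependence rather than seasonality.
The dominant spike at lag 7 indicates a seasonal period of 7.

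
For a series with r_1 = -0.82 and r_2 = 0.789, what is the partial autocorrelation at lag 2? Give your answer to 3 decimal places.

0.356

φ_{22} = (r_2 − r_1²) / (1 − r_1²)
r_1² = (-0.82)² = 0.6724
Numerator = 0.789 − 0.6724 = 0.1166; denominator = 1 − 0.6724 = 0.3276
φ_{22} = 0.1166 / 0.3276 = 0.356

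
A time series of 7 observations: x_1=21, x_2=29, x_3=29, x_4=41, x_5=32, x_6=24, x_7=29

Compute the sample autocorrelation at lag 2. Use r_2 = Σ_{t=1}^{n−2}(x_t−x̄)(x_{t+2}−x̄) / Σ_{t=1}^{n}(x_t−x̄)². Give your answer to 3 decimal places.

-0.267

Mean x̄ = (21 + 29 + 29 + 41 + 32 + 24 + 29)/7 = 29.2857
Numerator Σ_{t=1}^{5}(x_t−x̄)(x_{t+2}−x̄) = -64.4490
Denominator Σ(x_t−x̄)² = 241.4286
r_2 = -64.4490 / 241.4286 = -0.267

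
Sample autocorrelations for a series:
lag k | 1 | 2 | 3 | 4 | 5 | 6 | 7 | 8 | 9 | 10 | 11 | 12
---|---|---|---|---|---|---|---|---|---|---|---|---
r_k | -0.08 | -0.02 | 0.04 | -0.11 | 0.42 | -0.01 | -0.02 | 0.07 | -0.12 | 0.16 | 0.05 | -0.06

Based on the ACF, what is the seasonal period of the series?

5

The largest autocorrelation is r_5 = 0.42, with a weaker echo at lag 10 (0.16); the remaining lags stay at or below 0.07.
The dominant spike at lag 5 indicates a seasonal period of 5.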